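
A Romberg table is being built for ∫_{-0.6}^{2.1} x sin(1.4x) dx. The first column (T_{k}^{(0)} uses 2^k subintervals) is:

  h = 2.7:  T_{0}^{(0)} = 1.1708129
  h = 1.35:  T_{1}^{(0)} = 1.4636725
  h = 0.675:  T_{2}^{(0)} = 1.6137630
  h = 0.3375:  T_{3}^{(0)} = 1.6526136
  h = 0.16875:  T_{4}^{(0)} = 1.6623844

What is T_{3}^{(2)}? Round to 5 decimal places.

T_{2}^{(1)} = (4·1.6137630 − 1.4636725) / 3 = 1.6637932
T_{3}^{(1)} = (4·1.6526136 − 1.6137630) / 3 = 1.6655638
T_{3}^{(2)} = (16·1.6655638 − 1.6637932) / 15 = 1.6656818

1.66568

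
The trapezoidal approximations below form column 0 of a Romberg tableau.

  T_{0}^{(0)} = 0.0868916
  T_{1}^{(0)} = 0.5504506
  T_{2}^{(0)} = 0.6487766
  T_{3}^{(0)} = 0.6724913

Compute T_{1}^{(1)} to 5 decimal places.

0.70497

Richardson extrapolation on the trapezoidal column (denominator 4−1=3):
T_{1}^{(1)} = (4·0.5504506 − 0.0868916) / 3 = 0.7049703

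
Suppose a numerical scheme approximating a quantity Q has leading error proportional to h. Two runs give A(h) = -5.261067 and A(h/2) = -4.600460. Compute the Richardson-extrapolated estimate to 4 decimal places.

-3.9399

The leading error scales as h; refining by a factor of 2 reduces it by 2^1 = 2.
Extrapolated value = (2·A(h/2) − A(h)) / (2 − 1)
= (2·(-4.600460) − (-5.261067)) / 1
= -3.939853 / 1 = -3.939853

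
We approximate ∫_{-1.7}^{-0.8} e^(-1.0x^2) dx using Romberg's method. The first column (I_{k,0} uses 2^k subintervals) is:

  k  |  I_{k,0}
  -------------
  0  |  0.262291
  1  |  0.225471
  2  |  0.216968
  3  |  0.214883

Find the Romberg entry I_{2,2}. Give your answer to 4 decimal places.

0.2142

I_{1,1} = (4·0.225471 − 0.262291) / 3 = 0.213198
I_{2,1} = (4·0.216968 − 0.225471) / 3 = 0.214134
I_{2,2} = (16·0.214134 − 0.213198) / 15 = 0.214196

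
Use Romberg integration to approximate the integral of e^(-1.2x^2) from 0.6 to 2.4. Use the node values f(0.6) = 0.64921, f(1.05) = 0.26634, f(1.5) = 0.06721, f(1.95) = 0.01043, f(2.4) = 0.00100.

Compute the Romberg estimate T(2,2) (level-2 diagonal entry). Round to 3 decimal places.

0.284

T(0,0) (trapezoid, 1 panel, h=1.8000): 0.58519
T(1,0) (trapezoid, 2 panels, h=0.9000): 0.35308
T(2,0) (trapezoid, 4 panels, h=0.4500): 0.30109
T(1,1) = 0.35308 + (0.35308 − 0.58519)/3 = 0.27571
T(2,1) = 0.30109 + (0.30109 − 0.35308)/3 = 0.28376
T(2,2) = 0.28376 + (0.28376 − 0.27571)/15 = 0.28430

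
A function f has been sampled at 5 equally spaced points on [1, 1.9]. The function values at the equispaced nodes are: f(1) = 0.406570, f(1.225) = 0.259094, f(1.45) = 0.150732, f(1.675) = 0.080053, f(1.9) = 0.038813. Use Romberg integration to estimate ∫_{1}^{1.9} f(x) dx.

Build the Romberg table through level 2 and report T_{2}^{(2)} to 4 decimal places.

0.1578

T_{0}^{(0)} (trapezoid, 1 panel, h=0.9000): 0.200422
T_{1}^{(0)} (trapezoid, 2 panels, h=0.4500): 0.168041
T_{2}^{(0)} (trapezoid, 4 panels, h=0.2250): 0.160328
T_{1}^{(1)} = 0.168041 + (0.168041 − 0.200422)/3 = 0.157247
T_{2}^{(1)} = 0.160328 + (0.160328 − 0.168041)/3 = 0.157757
T_{2}^{(2)} = 0.157757 + (0.157757 − 0.157247)/15 = 0.157791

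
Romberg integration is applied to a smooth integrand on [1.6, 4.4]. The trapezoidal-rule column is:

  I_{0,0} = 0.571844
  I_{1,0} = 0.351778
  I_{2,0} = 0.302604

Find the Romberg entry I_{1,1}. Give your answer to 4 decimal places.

Richardson extrapolation on the trapezoidal column (denominator 4−1=3):
I_{1,1} = 0.351778 + (0.351778 − 0.571844)/3 = 0.278423

0.2784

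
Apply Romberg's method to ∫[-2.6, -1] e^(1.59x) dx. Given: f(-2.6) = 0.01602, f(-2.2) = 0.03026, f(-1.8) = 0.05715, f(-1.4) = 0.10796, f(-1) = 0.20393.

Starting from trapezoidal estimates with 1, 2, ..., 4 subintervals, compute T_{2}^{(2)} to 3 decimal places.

0.118

T_{0}^{(0)} (trapezoid, 1 panel, h=1.6000): 0.17596
T_{1}^{(0)} (trapezoid, 2 panels, h=0.8000): 0.13370
T_{2}^{(0)} (trapezoid, 4 panels, h=0.4000): 0.12214
T_{1}^{(1)} = 0.13370 + (0.13370 − 0.17596)/3 = 0.11961
T_{2}^{(1)} = 0.12214 + (0.12214 − 0.13370)/3 = 0.11829
T_{2}^{(2)} = 0.11829 + (0.11829 − 0.11961)/15 = 0.11820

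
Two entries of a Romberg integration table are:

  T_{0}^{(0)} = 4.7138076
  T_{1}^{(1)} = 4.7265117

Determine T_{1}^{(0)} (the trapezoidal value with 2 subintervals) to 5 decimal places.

From T_{1}^{(1)} = (4·T_{1}^{(0)} − T_{0}^{(0)})/3, solve for T_{1}^{(0)}:
4·T_{1}^{(0)} = 3·4.7265117 + 4.7138076 = 18.8933427
T_{1}^{(0)} = 4.7233357

4.72334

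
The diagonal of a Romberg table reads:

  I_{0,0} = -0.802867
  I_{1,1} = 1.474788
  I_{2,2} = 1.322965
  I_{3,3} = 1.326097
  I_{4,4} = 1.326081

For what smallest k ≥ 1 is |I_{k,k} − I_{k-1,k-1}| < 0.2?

|I_{1,1} − I_{0,0}| = 2.277655 ≥ 0.2
|I_{2,2} − I_{1,1}| = 0.151823 < 0.2

k = 2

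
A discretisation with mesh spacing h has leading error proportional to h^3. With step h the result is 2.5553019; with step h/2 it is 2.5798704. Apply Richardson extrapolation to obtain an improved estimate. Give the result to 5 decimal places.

2.58338

The leading error scales as h^3; refining by a factor of 2 reduces it by 2^3 = 8.
Extrapolated value = (8·A(h/2) − A(h)) / (8 − 1)
= (8·2.5798704 − 2.5553019) / 7
= 18.0836613 / 7 = 2.5833802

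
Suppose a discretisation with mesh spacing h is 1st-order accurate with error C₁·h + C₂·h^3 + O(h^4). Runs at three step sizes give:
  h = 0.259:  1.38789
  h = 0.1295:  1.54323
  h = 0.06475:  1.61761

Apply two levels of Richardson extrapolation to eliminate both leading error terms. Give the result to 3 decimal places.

1.691

First eliminate the h term (factor 2^1 = 2):
  B₁ = (2·1.54323 − 1.38789)/1 = 1.69857
  B₂ = (2·1.61761 − 1.54323)/1 = 1.69199
Then eliminate the h^3 term (factor 2^3 = 8):
  (8·1.69199 − 1.69857)/7 = 1.69105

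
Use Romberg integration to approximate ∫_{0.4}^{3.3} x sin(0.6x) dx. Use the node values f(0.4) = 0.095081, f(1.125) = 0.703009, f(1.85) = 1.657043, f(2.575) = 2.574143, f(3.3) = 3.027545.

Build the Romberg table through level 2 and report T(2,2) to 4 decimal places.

T(0,0) (trapezoid, 1 panel, h=2.9000): 4.527808
T(1,0) (trapezoid, 2 panels, h=1.4500): 4.666616
T(2,0) (trapezoid, 4 panels, h=0.7250): 4.709243
T(1,1) = 4.666616 + (4.666616 − 4.527808)/3 = 4.712885
T(2,1) = 4.709243 + (4.709243 − 4.666616)/3 = 4.723452
T(2,2) = 4.723452 + (4.723452 − 4.712885)/15 = 4.724156

4.7242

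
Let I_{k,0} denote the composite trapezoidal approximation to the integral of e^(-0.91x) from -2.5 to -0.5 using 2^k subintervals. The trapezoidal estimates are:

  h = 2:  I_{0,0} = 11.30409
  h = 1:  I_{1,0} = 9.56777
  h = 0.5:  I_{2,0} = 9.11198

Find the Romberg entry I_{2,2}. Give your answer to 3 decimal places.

I_{1,1} = (4·9.56777 − 11.30409) / 3 = 8.98900
I_{2,1} = (4·9.11198 − 9.56777) / 3 = 8.96005
I_{2,2} = 8.96005 + (8.96005 − 8.98900)/15 = 8.95812
(Column j=1 coincides with Simpson's rule on the same nodes.)

8.958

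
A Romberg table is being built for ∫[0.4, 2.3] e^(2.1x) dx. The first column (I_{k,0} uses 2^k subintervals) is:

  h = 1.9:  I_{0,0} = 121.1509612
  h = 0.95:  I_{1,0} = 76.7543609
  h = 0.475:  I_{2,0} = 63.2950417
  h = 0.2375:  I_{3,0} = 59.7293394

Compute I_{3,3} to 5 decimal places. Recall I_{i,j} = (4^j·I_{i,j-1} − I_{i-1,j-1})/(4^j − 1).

I_{1,1} = (4·76.7543609 − 121.1509612) / 3 = 61.9554941
I_{2,1} = 63.2950417 + (63.2950417 − 76.7543609)/3 = 58.8086020
I_{3,1} = 59.7293394 + (59.7293394 − 63.2950417)/3 = 58.5407720
I_{2,2} = (16·58.8086020 − 61.9554941) / 15 = 58.5988092
I_{3,2} = (16·58.5407720 − 58.8086020) / 15 = 58.5229167
I_{3,3} = (64·58.5229167 − 58.5988092) / 63 = 58.5217121
(Column j=1 coincides with Simpson's rule on the same nodes.)

58.52171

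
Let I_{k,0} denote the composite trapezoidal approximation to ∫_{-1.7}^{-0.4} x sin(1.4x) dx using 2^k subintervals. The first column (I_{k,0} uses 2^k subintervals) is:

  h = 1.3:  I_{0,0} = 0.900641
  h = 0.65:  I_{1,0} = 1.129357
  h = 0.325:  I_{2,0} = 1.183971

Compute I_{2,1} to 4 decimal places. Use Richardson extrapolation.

1.2022

Richardson extrapolation on the trapezoidal column (denominator 4−1=3):
I_{2,1} = 1.183971 + (1.183971 − 1.129357)/3 = 1.202176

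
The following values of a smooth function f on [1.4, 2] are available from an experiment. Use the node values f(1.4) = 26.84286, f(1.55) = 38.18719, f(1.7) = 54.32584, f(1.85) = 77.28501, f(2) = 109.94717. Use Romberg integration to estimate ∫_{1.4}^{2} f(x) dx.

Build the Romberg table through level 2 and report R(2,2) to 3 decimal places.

R(0,0) (trapezoid, 1 panel, h=0.6000): 41.03701
R(1,0) (trapezoid, 2 panels, h=0.3000): 36.81626
R(2,0) (trapezoid, 4 panels, h=0.1500): 35.72896
R(1,1) = 36.81626 + (36.81626 − 41.03701)/3 = 35.40934
R(2,1) = 35.72896 + (35.72896 − 36.81626)/3 = 35.36653
R(2,2) = 35.36653 + (35.36653 − 35.40934)/15 = 35.36368

35.364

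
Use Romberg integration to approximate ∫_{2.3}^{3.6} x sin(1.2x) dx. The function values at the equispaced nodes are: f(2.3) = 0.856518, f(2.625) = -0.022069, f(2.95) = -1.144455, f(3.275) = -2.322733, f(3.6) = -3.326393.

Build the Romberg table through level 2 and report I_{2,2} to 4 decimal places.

I_{0,0} (trapezoid, 1 panel, h=1.3000): -1.605419
I_{1,0} (trapezoid, 2 panels, h=0.6500): -1.546605
I_{2,0} (trapezoid, 4 panels, h=0.3250): -1.535363
I_{1,1} = -1.546605 + (-1.546605 − (-1.605419))/3 = -1.527000
I_{2,1} = -1.535363 + (-1.535363 − (-1.546605))/3 = -1.531616
I_{2,2} = -1.531616 + (-1.531616 − (-1.527000))/15 = -1.531924

-1.5319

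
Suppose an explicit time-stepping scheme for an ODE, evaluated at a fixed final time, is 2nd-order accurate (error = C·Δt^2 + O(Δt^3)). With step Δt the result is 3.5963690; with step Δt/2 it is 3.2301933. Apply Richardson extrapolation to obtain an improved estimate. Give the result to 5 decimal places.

3.10813

Extrapolated value = (4·A(Δt/2) − A(Δt)) / (4 − 1)
= (4·3.2301933 − 3.5963690) / 3
= 9.3244042 / 3 = 3.1081347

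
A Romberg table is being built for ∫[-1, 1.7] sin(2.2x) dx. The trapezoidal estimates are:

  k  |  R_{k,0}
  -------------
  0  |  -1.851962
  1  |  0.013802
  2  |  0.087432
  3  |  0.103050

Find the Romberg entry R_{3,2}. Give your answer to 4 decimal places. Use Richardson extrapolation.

R_{2,1} = 0.087432 + (0.087432 − 0.013802)/3 = 0.111975
R_{3,1} = (4·0.103050 − 0.087432) / 3 = 0.108256
R_{3,2} = (16·0.108256 − 0.111975) / 15 = 0.108008

0.1080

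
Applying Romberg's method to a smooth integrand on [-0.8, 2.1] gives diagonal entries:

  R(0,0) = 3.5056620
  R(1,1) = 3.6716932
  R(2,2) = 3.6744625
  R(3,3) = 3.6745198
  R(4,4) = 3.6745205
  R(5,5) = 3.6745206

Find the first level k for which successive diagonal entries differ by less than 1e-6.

k = 4

|R(1,1) − R(0,0)| = 0.1660312 ≥ 1e-6
|R(2,2) − R(1,1)| = 0.0027693 ≥ 1e-6
|R(3,3) − R(2,2)| = 0.0000573 ≥ 1e-6
|R(4,4) − R(3,3)| = 0.0000007 < 1e-6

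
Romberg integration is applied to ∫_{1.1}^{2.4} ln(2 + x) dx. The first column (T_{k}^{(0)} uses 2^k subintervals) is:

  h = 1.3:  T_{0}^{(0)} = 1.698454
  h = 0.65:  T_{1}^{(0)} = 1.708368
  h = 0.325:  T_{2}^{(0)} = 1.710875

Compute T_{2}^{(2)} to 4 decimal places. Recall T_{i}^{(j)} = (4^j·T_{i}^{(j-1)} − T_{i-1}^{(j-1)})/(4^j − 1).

1.7117

T_{1}^{(1)} = 1.708368 + (1.708368 − 1.698454)/3 = 1.711673
T_{2}^{(1)} = (4·1.710875 − 1.708368) / 3 = 1.711711
T_{2}^{(2)} = 1.711711 + (1.711711 − 1.711673)/15 = 1.711714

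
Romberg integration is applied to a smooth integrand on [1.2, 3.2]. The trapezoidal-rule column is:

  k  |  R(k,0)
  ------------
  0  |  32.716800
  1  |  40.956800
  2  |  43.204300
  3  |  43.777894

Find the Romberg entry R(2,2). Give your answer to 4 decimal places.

Richardson extrapolation on the trapezoidal column (denominator 4−1=3):
R(1,1) = (4·40.956800 − 32.716800) / 3 = 43.703467
R(2,1) = 43.204300 + (43.204300 − 40.956800)/3 = 43.953467
R(2,2) = (16·43.953467 − 43.703467) / 15 = 43.970134

43.9701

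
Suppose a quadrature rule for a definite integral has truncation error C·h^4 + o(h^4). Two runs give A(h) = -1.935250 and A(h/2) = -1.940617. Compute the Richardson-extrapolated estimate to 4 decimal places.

The leading error scales as h^4; refining by a factor of 2 reduces it by 2^4 = 16.
Extrapolated value = (16·A(h/2) − A(h)) / (16 − 1)
= (16·(-1.940617) − (-1.935250)) / 15
= -29.114622 / 15 = -1.940975

-1.9410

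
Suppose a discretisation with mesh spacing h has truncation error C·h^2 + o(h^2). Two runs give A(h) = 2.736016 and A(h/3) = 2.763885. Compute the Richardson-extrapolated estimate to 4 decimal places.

The leading error scales as h^2; refining by a factor of 3 reduces it by 3^2 = 9.
Extrapolated value = (9·A(h/3) − A(h)) / (9 − 1)
= (9·2.763885 − 2.736016) / 8
= 22.138949 / 8 = 2.767369

2.7674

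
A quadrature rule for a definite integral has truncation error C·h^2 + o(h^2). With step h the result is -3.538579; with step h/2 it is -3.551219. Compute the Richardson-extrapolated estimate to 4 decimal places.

Extrapolated value = (4·A(h/2) − A(h)) / (4 − 1)
= (4·(-3.551219) − (-3.538579)) / 3
= -10.666297 / 3 = -3.555432

-3.5554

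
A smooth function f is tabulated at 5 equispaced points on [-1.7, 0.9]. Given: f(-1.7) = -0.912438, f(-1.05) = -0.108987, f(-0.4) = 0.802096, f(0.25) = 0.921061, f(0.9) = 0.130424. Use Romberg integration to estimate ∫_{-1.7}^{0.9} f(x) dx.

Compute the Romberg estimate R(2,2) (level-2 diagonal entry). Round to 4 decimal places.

0.8706

R(0,0) (trapezoid, 1 panel, h=2.6000): -1.016618
R(1,0) (trapezoid, 2 panels, h=1.3000): 0.534416
R(2,0) (trapezoid, 4 panels, h=0.6500): 0.795056
R(1,1) = 0.534416 + (0.534416 − (-1.016618))/3 = 1.051427
R(2,1) = 0.795056 + (0.795056 − 0.534416)/3 = 0.881936
R(2,2) = 0.881936 + (0.881936 − 1.051427)/15 = 0.870637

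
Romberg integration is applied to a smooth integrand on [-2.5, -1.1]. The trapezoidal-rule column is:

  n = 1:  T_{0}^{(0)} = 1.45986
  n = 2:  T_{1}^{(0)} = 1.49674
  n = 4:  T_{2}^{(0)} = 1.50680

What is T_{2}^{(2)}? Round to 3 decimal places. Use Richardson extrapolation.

Richardson extrapolation on the trapezoidal column (denominator 4−1=3):
T_{1}^{(1)} = (4·1.49674 − 1.45986) / 3 = 1.50903
T_{2}^{(1)} = (4·1.50680 − 1.49674) / 3 = 1.51015
T_{2}^{(2)} = (16·1.51015 − 1.50903) / 15 = 1.51022

1.510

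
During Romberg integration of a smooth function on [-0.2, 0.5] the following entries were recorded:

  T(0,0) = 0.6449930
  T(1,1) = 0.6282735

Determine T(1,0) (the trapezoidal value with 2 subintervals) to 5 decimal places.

0.63245

From T(1,1) = (4·T(1,0) − T(0,0))/3, solve for T(1,0):
4·T(1,0) = 3·0.6282735 + 0.6449930 = 2.5298135
T(1,0) = 0.6324534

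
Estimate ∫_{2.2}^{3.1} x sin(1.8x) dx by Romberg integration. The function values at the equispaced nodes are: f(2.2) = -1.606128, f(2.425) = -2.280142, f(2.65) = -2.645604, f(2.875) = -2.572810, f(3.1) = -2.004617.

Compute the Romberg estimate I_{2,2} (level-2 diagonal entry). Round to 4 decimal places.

I_{0,0} (trapezoid, 1 panel, h=0.9000): -1.624835
I_{1,0} (trapezoid, 2 panels, h=0.4500): -2.002939
I_{2,0} (trapezoid, 4 panels, h=0.2250): -2.093384
I_{1,1} = -2.002939 + (-2.002939 − (-1.624835))/3 = -2.128974
I_{2,1} = -2.093384 + (-2.093384 − (-2.002939))/3 = -2.123532
I_{2,2} = -2.123532 + (-2.123532 − (-2.128974))/15 = -2.123169

-2.1232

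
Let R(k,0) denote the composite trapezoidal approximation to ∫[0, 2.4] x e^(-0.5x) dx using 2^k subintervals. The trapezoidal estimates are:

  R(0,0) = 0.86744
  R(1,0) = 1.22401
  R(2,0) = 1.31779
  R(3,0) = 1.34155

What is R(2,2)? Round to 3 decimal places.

Richardson extrapolation on the trapezoidal column (denominator 4−1=3):
R(1,1) = 1.22401 + (1.22401 − 0.86744)/3 = 1.34287
R(2,1) = 1.31779 + (1.31779 − 1.22401)/3 = 1.34905
R(2,2) = (16·1.34905 − 1.34287) / 15 = 1.34946

1.349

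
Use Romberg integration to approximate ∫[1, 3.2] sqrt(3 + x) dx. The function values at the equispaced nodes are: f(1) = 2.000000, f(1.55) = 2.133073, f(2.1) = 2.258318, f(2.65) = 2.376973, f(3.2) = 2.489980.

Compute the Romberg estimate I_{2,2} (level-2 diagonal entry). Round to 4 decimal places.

4.9586

I_{0,0} (trapezoid, 1 panel, h=2.2000): 4.938978
I_{1,0} (trapezoid, 2 panels, h=1.1000): 4.953639
I_{2,0} (trapezoid, 4 panels, h=0.5500): 4.957345
I_{1,1} = 4.953639 + (4.953639 − 4.938978)/3 = 4.958526
I_{2,1} = 4.957345 + (4.957345 − 4.953639)/3 = 4.958580
I_{2,2} = 4.958580 + (4.958580 − 4.958526)/15 = 4.958584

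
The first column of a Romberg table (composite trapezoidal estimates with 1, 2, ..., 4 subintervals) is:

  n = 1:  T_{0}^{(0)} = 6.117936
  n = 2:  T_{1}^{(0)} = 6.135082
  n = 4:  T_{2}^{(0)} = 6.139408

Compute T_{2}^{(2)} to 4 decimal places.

6.1409

Richardson extrapolation on the trapezoidal column (denominator 4−1=3):
T_{1}^{(1)} = 6.135082 + (6.135082 − 6.117936)/3 = 6.140797
T_{2}^{(1)} = 6.139408 + (6.139408 − 6.135082)/3 = 6.140850
T_{2}^{(2)} = 6.140850 + (6.140850 − 6.140797)/15 = 6.140854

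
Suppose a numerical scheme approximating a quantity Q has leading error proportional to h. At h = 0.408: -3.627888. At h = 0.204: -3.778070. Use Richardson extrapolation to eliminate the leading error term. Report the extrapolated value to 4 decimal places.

The leading error scales as h; refining by a factor of 2 reduces it by 2^1 = 2.
Extrapolated value = (2·A(h/2) − A(h)) / (2 − 1)
= (2·(-3.778070) − (-3.627888)) / 1
= -3.928252 / 1 = -3.928252

-3.9283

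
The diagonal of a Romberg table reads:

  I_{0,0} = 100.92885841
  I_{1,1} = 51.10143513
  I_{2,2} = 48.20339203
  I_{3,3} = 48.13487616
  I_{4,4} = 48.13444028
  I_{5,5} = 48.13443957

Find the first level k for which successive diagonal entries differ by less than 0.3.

k = 3

|I_{1,1} − I_{0,0}| = 49.82742328 ≥ 0.3
|I_{2,2} − I_{1,1}| = 2.89804310 ≥ 0.3
|I_{3,3} − I_{2,2}| = 0.06851587 < 0.3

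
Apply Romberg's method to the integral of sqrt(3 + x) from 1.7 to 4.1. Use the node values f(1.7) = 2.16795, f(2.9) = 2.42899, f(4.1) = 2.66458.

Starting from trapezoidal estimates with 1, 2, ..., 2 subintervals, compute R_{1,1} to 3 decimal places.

5.819

R_{0,0} (trapezoid, 1 panel, h=2.4000): 5.79904
R_{1,0} (trapezoid, 2 panels, h=1.2000): 5.81431
R_{1,1} = 5.81431 + (5.81431 − 5.79904)/3 = 5.81940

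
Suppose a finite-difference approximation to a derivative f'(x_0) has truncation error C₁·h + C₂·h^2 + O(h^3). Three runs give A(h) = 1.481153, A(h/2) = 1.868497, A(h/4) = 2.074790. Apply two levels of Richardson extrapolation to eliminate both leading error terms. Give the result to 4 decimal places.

First eliminate the h term (factor 2^1 = 2):
  B₁ = (2·1.868497 − 1.481153)/1 = 2.255841
  B₂ = (2·2.074790 − 1.868497)/1 = 2.281083
Then eliminate the h^2 term (factor 2^2 = 4):
  (4·2.281083 − 2.255841)/3 = 2.289497

2.2895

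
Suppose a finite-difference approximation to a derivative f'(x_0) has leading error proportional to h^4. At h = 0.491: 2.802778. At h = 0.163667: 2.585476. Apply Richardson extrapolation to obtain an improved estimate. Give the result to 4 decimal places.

2.5828

Extrapolated value = (81·A(h/3) − A(h)) / (81 − 1)
= (81·2.585476 − 2.802778) / 80
= 206.620778 / 80 = 2.582760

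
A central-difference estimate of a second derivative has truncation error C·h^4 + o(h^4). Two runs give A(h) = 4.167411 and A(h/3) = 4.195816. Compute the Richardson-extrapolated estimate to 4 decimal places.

4.1962

The leading error scales as h^4; refining by a factor of 3 reduces it by 3^4 = 81.
Extrapolated value = (81·A(h/3) − A(h)) / (81 − 1)
= (81·4.195816 − 4.167411) / 80
= 335.693685 / 80 = 4.196171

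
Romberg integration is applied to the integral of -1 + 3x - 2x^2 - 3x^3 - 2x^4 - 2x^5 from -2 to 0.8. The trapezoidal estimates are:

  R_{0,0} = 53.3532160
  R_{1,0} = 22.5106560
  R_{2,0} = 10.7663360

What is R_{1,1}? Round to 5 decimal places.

12.22980

Richardson extrapolation on the trapezoidal column (denominator 4−1=3):
R_{1,1} = (4·22.5106560 − 53.3532160) / 3 = 12.2298027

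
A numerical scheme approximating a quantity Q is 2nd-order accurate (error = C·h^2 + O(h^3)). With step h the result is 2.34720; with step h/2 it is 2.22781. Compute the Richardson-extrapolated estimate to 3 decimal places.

2.188

The leading error scales as h^2; refining by a factor of 2 reduces it by 2^2 = 4.
Extrapolated value = (4·A(h/2) − A(h)) / (4 − 1)
= (4·2.22781 − 2.34720) / 3
= 6.56404 / 3 = 2.18801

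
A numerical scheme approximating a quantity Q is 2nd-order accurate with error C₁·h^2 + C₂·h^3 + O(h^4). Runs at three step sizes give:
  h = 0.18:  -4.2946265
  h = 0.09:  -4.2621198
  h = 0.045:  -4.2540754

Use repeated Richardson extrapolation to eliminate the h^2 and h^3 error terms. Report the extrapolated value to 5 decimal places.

First eliminate the h^2 term (factor 2^2 = 4):
  B₁ = (4·(-4.2621198) − (-4.2946265))/3 = -4.2512842
  B₂ = (4·(-4.2540754) − (-4.2621198))/3 = -4.2513939
Then eliminate the h^3 term (factor 2^3 = 8):
  (8·(-4.2513939) − (-4.2512842))/7 = -4.2514096

-4.25141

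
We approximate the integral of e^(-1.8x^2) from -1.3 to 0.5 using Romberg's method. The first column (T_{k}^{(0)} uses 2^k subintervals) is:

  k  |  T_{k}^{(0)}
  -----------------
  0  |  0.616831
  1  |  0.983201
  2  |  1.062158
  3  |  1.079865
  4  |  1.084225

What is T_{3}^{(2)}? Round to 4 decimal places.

T_{2}^{(1)} = 1.062158 + (1.062158 − 0.983201)/3 = 1.088477
T_{3}^{(1)} = (4·1.079865 − 1.062158) / 3 = 1.085767
T_{3}^{(2)} = (16·1.085767 − 1.088477) / 15 = 1.085586

1.0856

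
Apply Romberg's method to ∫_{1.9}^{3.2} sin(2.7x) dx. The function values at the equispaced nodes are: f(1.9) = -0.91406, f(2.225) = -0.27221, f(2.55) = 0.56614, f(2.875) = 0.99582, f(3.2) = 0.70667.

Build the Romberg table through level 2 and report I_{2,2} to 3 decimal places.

0.412

I_{0,0} (trapezoid, 1 panel, h=1.3000): -0.13480
I_{1,0} (trapezoid, 2 panels, h=0.6500): 0.30059
I_{2,0} (trapezoid, 4 panels, h=0.3250): 0.38547
I_{1,1} = 0.30059 + (0.30059 − (-0.13480))/3 = 0.44572
I_{2,1} = 0.38547 + (0.38547 − 0.30059)/3 = 0.41376
I_{2,2} = 0.41376 + (0.41376 − 0.44572)/15 = 0.41163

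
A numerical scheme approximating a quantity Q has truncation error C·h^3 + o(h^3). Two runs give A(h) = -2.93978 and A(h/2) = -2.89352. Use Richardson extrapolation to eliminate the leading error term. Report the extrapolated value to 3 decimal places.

The leading error scales as h^3; refining by a factor of 2 reduces it by 2^3 = 8.
Extrapolated value = (8·A(h/2) − A(h)) / (8 − 1)
= (8·(-2.89352) − (-2.93978)) / 7
= -20.20838 / 7 = -2.88691

-2.887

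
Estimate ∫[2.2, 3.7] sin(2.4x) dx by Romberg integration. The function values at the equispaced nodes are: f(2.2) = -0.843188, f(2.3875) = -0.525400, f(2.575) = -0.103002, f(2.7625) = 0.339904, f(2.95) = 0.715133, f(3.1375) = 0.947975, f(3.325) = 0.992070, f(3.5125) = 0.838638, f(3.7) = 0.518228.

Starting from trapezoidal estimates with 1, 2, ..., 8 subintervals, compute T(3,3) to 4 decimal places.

0.5804

T(0,0) (trapezoid, 1 panel, h=1.5000): -0.243720
T(1,0) (trapezoid, 2 panels, h=0.7500): 0.414490
T(2,0) (trapezoid, 4 panels, h=0.3750): 0.540645
T(3,0) (trapezoid, 8 panels, h=0.1875): 0.570532
T(1,1) = 0.414490 + (0.414490 − (-0.243720))/3 = 0.633893
T(2,1) = 0.540645 + (0.540645 − 0.414490)/3 = 0.582697
T(3,1) = 0.570532 + (0.570532 − 0.540645)/3 = 0.580494
T(2,2) = 0.582697 + (0.582697 − 0.633893)/15 = 0.579284
T(3,2) = 0.580494 + (0.580494 − 0.582697)/15 = 0.580347
T(3,3) = 0.580347 + (0.580347 − 0.579284)/63 = 0.580364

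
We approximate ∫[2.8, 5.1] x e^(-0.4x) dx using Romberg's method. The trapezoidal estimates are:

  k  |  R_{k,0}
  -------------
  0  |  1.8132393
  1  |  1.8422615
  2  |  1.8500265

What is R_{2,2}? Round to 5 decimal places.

1.85266

Richardson extrapolation on the trapezoidal column (denominator 4−1=3):
R_{1,1} = (4·1.8422615 − 1.8132393) / 3 = 1.8519356
R_{2,1} = (4·1.8500265 − 1.8422615) / 3 = 1.8526148
R_{2,2} = (16·1.8526148 − 1.8519356) / 15 = 1.8526601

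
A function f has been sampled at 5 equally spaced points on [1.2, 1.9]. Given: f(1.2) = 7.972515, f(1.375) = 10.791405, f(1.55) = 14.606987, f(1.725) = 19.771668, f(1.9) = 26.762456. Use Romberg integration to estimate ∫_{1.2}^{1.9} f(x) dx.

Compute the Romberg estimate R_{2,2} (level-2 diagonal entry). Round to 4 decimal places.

R_{0,0} (trapezoid, 1 panel, h=0.7000): 12.157240
R_{1,0} (trapezoid, 2 panels, h=0.3500): 11.191065
R_{2,0} (trapezoid, 4 panels, h=0.1750): 10.944070
R_{1,1} = 11.191065 + (11.191065 − 12.157240)/3 = 10.869007
R_{2,1} = 10.944070 + (10.944070 − 11.191065)/3 = 10.861738
R_{2,2} = 10.861738 + (10.861738 − 10.869007)/15 = 10.861253

10.8613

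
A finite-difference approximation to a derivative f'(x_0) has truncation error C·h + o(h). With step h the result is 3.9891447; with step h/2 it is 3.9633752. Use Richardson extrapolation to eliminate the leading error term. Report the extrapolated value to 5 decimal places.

3.93761

Extrapolated value = (2·A(h/2) − A(h)) / (2 − 1)
= (2·3.9633752 − 3.9891447) / 1
= 3.9376057 / 1 = 3.9376057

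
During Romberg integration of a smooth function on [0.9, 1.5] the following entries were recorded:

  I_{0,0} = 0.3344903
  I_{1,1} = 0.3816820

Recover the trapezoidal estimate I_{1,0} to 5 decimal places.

From I_{1,1} = (4·I_{1,0} − I_{0,0})/3, solve for I_{1,0}:
4·I_{1,0} = 3·0.3816820 + 0.3344903 = 1.4795363
I_{1,0} = 0.3698841

0.36988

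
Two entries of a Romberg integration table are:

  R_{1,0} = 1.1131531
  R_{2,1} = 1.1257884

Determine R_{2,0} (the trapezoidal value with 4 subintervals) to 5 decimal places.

From R_{2,1} = (4·R_{2,0} − R_{1,0})/3, solve for R_{2,0}:
4·R_{2,0} = 3·1.1257884 + 1.1131531 = 4.4905183
R_{2,0} = 1.1226296

1.12263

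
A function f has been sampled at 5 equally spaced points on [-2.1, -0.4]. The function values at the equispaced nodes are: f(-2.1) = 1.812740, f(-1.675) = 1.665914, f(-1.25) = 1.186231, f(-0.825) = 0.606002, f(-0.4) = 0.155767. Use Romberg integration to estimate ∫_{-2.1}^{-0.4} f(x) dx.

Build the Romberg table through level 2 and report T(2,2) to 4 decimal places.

1.9024

T(0,0) (trapezoid, 1 panel, h=1.7000): 1.673231
T(1,0) (trapezoid, 2 panels, h=0.8500): 1.844912
T(2,0) (trapezoid, 4 panels, h=0.4250): 1.888020
T(1,1) = 1.844912 + (1.844912 − 1.673231)/3 = 1.902139
T(2,1) = 1.888020 + (1.888020 − 1.844912)/3 = 1.902389
T(2,2) = 1.902389 + (1.902389 − 1.902139)/15 = 1.902406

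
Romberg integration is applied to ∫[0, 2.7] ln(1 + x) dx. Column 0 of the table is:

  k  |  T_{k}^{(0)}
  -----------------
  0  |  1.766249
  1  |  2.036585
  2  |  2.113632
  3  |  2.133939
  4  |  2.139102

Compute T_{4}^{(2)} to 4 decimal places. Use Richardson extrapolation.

2.1408

Richardson extrapolation on the trapezoidal column (denominator 4−1=3):
T_{3}^{(1)} = (4·2.133939 − 2.113632) / 3 = 2.140708
T_{4}^{(1)} = 2.139102 + (2.139102 − 2.133939)/3 = 2.140823
T_{4}^{(2)} = 2.140823 + (2.140823 − 2.140708)/15 = 2.140831
(Column j=1 coincides with Simpson's rule on the same nodes.)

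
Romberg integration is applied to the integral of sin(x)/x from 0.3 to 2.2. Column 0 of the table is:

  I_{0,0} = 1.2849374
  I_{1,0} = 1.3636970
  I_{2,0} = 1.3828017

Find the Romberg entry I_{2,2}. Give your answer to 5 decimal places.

Richardson extrapolation on the trapezoidal column (denominator 4−1=3):
I_{1,1} = (4·1.3636970 − 1.2849374) / 3 = 1.3899502
I_{2,1} = 1.3828017 + (1.3828017 − 1.3636970)/3 = 1.3891699
I_{2,2} = 1.3891699 + (1.3891699 − 1.3899502)/15 = 1.3891179
(Column j=1 coincides with Simpson's rule on the same nodes.)

1.38912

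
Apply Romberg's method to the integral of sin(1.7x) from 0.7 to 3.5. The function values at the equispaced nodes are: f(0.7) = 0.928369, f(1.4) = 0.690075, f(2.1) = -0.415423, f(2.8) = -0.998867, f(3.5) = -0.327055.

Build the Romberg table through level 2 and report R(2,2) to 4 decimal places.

R(0,0) (trapezoid, 1 panel, h=2.8000): 0.841840
R(1,0) (trapezoid, 2 panels, h=1.4000): -0.160672
R(2,0) (trapezoid, 4 panels, h=0.7000): -0.296491
R(1,1) = -0.160672 + (-0.160672 − 0.841840)/3 = -0.494843
R(2,1) = -0.296491 + (-0.296491 − (-0.160672))/3 = -0.341764
R(2,2) = -0.341764 + (-0.341764 − (-0.494843))/15 = -0.331559

-0.3316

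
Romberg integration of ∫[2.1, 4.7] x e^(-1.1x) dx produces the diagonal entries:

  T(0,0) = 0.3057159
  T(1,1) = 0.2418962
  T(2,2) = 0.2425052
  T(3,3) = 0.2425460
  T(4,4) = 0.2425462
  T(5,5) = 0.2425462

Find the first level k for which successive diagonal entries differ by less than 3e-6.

k = 4

|T(1,1) − T(0,0)| = 0.0638197 ≥ 3e-6
|T(2,2) − T(1,1)| = 0.0006090 ≥ 3e-6
|T(3,3) − T(2,2)| = 0.0000408 ≥ 3e-6
|T(4,4) − T(3,3)| = 0.0000002 < 3e-6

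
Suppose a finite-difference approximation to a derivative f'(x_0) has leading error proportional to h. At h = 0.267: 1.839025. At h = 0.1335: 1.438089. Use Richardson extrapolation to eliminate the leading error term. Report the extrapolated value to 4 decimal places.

Extrapolated value = (2·A(h/2) − A(h)) / (2 − 1)
= (2·1.438089 − 1.839025) / 1
= 1.037153 / 1 = 1.037153

1.0372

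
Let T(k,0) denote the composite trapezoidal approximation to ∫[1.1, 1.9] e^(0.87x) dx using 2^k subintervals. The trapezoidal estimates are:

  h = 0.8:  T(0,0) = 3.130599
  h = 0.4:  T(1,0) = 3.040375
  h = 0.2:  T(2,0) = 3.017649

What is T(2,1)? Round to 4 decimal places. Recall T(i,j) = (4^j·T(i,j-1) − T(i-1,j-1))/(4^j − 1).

Richardson extrapolation on the trapezoidal column (denominator 4−1=3):
T(2,1) = 3.017649 + (3.017649 − 3.040375)/3 = 3.010074

3.0101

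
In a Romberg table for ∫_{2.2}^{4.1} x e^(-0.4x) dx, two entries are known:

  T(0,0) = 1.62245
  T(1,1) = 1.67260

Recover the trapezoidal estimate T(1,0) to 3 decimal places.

1.660

From T(1,1) = (4·T(1,0) − T(0,0))/3, solve for T(1,0):
4·T(1,0) = 3·1.67260 + 1.62245 = 6.64025
T(1,0) = 1.66006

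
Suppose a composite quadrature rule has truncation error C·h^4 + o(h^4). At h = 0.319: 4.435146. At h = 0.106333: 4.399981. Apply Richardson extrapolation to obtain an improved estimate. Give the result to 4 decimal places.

4.3995

Extrapolated value = (81·A(h/3) − A(h)) / (81 − 1)
= (81·4.399981 − 4.435146) / 80
= 351.963315 / 80 = 4.399541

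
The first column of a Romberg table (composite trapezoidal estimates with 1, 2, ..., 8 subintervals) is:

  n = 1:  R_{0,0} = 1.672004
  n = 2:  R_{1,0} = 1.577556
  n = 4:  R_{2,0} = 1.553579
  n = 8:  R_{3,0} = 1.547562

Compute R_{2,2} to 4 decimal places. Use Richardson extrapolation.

1.5456

R_{1,1} = 1.577556 + (1.577556 − 1.672004)/3 = 1.546073
R_{2,1} = 1.553579 + (1.553579 − 1.577556)/3 = 1.545587
R_{2,2} = (16·1.545587 − 1.546073) / 15 = 1.545555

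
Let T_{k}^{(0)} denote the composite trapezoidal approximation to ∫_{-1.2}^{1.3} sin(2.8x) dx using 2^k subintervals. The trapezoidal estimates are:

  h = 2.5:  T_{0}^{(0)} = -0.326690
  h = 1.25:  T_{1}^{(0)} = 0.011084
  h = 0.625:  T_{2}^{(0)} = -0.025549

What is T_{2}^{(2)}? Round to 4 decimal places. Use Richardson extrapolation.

-0.0485

Richardson extrapolation on the trapezoidal column (denominator 4−1=3):
T_{1}^{(1)} = 0.011084 + (0.011084 − (-0.326690))/3 = 0.123675
T_{2}^{(1)} = (4·(-0.025549) − 0.011084) / 3 = -0.037760
T_{2}^{(2)} = -0.037760 + (-0.037760 − 0.123675)/15 = -0.048522
(Column j=1 coincides with Simpson's rule on the same nodes.)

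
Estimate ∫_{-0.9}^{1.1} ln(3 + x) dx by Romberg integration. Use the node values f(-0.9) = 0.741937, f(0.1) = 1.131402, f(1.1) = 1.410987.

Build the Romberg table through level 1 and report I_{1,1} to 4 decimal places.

2.2262

I_{0,0} (trapezoid, 1 panel, h=2.0000): 2.152924
I_{1,0} (trapezoid, 2 panels, h=1.0000): 2.207864
I_{1,1} = 2.207864 + (2.207864 − 2.152924)/3 = 2.226177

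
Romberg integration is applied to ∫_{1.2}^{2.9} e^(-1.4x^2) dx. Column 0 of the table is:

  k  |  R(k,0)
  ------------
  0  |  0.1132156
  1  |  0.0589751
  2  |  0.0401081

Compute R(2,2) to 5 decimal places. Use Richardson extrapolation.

Richardson extrapolation on the trapezoidal column (denominator 4−1=3):
R(1,1) = 0.0589751 + (0.0589751 − 0.1132156)/3 = 0.0408949
R(2,1) = 0.0401081 + (0.0401081 − 0.0589751)/3 = 0.0338191
R(2,2) = 0.0338191 + (0.0338191 − 0.0408949)/15 = 0.0333474

0.03335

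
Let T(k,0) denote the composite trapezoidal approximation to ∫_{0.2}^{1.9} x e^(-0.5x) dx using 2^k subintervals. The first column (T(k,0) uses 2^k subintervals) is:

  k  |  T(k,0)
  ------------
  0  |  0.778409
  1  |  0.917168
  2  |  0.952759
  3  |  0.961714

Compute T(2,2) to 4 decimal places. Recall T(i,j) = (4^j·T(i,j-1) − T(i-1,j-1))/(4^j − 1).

Richardson extrapolation on the trapezoidal column (denominator 4−1=3):
T(1,1) = 0.917168 + (0.917168 − 0.778409)/3 = 0.963421
T(2,1) = (4·0.952759 − 0.917168) / 3 = 0.964623
T(2,2) = (16·0.964623 − 0.963421) / 15 = 0.964703

0.9647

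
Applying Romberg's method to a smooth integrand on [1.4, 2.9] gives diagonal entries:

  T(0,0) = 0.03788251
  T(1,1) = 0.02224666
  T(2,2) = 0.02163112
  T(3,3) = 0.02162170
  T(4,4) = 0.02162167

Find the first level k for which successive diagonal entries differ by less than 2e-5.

|T(1,1) − T(0,0)| = 0.01563585 ≥ 2e-5
|T(2,2) − T(1,1)| = 0.00061554 ≥ 2e-5
|T(3,3) − T(2,2)| = 0.00000942 < 2e-5

k = 3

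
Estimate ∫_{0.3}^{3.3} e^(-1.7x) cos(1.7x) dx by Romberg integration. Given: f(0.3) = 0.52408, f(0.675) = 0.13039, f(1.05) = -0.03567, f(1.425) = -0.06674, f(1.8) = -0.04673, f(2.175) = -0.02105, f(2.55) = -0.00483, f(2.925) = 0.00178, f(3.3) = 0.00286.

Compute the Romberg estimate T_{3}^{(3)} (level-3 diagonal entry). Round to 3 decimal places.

0.066

T_{0}^{(0)} (trapezoid, 1 panel, h=3.0000): 0.79041
T_{1}^{(0)} (trapezoid, 2 panels, h=1.5000): 0.32511
T_{2}^{(0)} (trapezoid, 4 panels, h=0.7500): 0.13218
T_{3}^{(0)} (trapezoid, 8 panels, h=0.3750): 0.08273
T_{1}^{(1)} = 0.32511 + (0.32511 − 0.79041)/3 = 0.17001
T_{2}^{(1)} = 0.13218 + (0.13218 − 0.32511)/3 = 0.06787
T_{3}^{(1)} = 0.08273 + (0.08273 − 0.13218)/3 = 0.06625
T_{2}^{(2)} = 0.06787 + (0.06787 − 0.17001)/15 = 0.06106
T_{3}^{(2)} = 0.06625 + (0.06625 − 0.06787)/15 = 0.06614
T_{3}^{(3)} = 0.06614 + (0.06614 − 0.06106)/63 = 0.06622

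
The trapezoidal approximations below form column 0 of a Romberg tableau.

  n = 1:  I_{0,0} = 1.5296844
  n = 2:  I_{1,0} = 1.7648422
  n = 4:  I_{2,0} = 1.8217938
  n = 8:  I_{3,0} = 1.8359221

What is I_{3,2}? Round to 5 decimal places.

1.84062

Richardson extrapolation on the trapezoidal column (denominator 4−1=3):
I_{2,1} = (4·1.8217938 − 1.7648422) / 3 = 1.8407777
I_{3,1} = 1.8359221 + (1.8359221 − 1.8217938)/3 = 1.8406315
I_{3,2} = 1.8406315 + (1.8406315 − 1.8407777)/15 = 1.8406218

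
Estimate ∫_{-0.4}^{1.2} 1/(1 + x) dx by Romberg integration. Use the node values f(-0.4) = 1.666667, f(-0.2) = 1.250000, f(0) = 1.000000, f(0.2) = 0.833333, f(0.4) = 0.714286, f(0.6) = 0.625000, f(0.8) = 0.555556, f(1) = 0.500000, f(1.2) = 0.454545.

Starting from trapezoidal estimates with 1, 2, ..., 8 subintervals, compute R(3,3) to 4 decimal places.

1.2994

R(0,0) (trapezoid, 1 panel, h=1.6000): 1.696970
R(1,0) (trapezoid, 2 panels, h=0.8000): 1.419914
R(2,0) (trapezoid, 4 panels, h=0.4000): 1.332179
R(3,0) (trapezoid, 8 panels, h=0.2000): 1.307756
R(1,1) = 1.419914 + (1.419914 − 1.696970)/3 = 1.327562
R(2,1) = 1.332179 + (1.332179 − 1.419914)/3 = 1.302934
R(3,1) = 1.307756 + (1.307756 − 1.332179)/3 = 1.299615
R(2,2) = 1.302934 + (1.302934 − 1.327562)/15 = 1.301292
R(3,2) = 1.299615 + (1.299615 − 1.302934)/15 = 1.299394
R(3,3) = 1.299394 + (1.299394 − 1.301292)/63 = 1.299364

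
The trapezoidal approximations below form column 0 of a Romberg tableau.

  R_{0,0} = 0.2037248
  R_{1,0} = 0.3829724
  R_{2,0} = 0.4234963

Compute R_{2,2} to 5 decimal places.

0.43662

R_{1,1} = (4·0.3829724 − 0.2037248) / 3 = 0.4427216
R_{2,1} = 0.4234963 + (0.4234963 − 0.3829724)/3 = 0.4370043
R_{2,2} = (16·0.4370043 − 0.4427216) / 15 = 0.4366231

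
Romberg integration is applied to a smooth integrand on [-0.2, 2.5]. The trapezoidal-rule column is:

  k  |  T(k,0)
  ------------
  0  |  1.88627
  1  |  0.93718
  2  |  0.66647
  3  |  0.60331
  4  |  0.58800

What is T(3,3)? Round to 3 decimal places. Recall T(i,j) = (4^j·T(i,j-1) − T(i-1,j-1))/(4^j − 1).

Richardson extrapolation on the trapezoidal column (denominator 4−1=3):
T(1,1) = (4·0.93718 − 1.88627) / 3 = 0.62082
T(2,1) = 0.66647 + (0.66647 − 0.93718)/3 = 0.57623
T(3,1) = 0.60331 + (0.60331 − 0.66647)/3 = 0.58226
T(2,2) = 0.57623 + (0.57623 − 0.62082)/15 = 0.57326
T(3,2) = 0.58226 + (0.58226 − 0.57623)/15 = 0.58266
T(3,3) = 0.58266 + (0.58266 − 0.57326)/63 = 0.58281
(Column j=1 coincides with Simpson's rule on the same nodes.)

0.583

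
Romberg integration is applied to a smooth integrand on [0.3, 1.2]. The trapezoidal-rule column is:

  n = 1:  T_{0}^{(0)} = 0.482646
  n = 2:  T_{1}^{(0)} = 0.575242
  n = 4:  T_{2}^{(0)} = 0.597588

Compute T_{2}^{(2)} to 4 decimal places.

T_{1}^{(1)} = 0.575242 + (0.575242 − 0.482646)/3 = 0.606107
T_{2}^{(1)} = 0.597588 + (0.597588 − 0.575242)/3 = 0.605037
T_{2}^{(2)} = 0.605037 + (0.605037 − 0.606107)/15 = 0.604966

0.6050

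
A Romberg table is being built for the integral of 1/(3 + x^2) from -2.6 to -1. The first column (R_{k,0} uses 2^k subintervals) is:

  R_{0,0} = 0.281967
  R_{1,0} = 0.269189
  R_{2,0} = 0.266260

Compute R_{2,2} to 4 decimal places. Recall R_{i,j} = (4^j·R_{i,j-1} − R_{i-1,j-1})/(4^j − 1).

0.2653

Richardson extrapolation on the trapezoidal column (denominator 4−1=3):
R_{1,1} = (4·0.269189 − 0.281967) / 3 = 0.264930
R_{2,1} = (4·0.266260 − 0.269189) / 3 = 0.265284
R_{2,2} = (16·0.265284 − 0.264930) / 15 = 0.265308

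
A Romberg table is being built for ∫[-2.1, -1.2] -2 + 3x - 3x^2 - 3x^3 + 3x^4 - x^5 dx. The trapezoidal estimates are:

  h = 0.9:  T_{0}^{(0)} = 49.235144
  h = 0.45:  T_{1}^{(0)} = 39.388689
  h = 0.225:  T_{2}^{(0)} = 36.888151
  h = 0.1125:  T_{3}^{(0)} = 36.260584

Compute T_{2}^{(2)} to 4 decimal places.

36.0512

Richardson extrapolation on the trapezoidal column (denominator 4−1=3):
T_{1}^{(1)} = 39.388689 + (39.388689 − 49.235144)/3 = 36.106537
T_{2}^{(1)} = (4·36.888151 − 39.388689) / 3 = 36.054638
T_{2}^{(2)} = 36.054638 + (36.054638 − 36.106537)/15 = 36.051178
(Column j=1 coincides with Simpson's rule on the same nodes.)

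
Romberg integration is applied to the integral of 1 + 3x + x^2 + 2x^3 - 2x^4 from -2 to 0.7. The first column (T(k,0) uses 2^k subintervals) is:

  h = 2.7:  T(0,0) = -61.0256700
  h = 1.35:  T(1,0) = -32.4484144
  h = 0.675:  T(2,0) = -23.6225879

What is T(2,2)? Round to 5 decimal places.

-20.53118

Richardson extrapolation on the trapezoidal column (denominator 4−1=3):
T(1,1) = (4·(-32.4484144) − (-61.0256700)) / 3 = -22.9226625
T(2,1) = -23.6225879 + (-23.6225879 − (-32.4484144))/3 = -20.6806457
T(2,2) = (16·(-20.6806457) − (-22.9226625)) / 15 = -20.5311779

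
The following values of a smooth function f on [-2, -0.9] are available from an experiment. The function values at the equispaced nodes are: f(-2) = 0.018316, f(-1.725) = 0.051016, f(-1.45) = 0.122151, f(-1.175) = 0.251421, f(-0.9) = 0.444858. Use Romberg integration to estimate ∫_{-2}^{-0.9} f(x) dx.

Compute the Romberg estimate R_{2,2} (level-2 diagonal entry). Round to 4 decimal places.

R_{0,0} (trapezoid, 1 panel, h=1.1000): 0.254746
R_{1,0} (trapezoid, 2 panels, h=0.5500): 0.194556
R_{2,0} (trapezoid, 4 panels, h=0.2750): 0.180448
R_{1,1} = 0.194556 + (0.194556 − 0.254746)/3 = 0.174493
R_{2,1} = 0.180448 + (0.180448 − 0.194556)/3 = 0.175745
R_{2,2} = 0.175745 + (0.175745 − 0.174493)/15 = 0.175828

0.1758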